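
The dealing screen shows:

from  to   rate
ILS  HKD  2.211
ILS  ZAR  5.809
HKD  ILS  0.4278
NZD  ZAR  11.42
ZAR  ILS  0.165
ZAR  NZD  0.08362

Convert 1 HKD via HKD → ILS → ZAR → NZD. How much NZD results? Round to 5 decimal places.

0.20780

1 HKD × 0.4278 = 0.4278 ILS
0.4278 ILS × 5.809 = 2.4850902 ZAR
2.4850902 ZAR × 0.08362 = 0.207803242524 NZD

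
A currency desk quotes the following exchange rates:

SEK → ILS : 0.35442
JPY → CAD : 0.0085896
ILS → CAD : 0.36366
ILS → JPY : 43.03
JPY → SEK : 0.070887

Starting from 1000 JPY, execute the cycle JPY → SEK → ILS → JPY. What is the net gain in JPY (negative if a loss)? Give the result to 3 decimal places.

81.076

1000 JPY × 0.070887 = 70.887 SEK
70.887 SEK × 0.35442 = 25.12377054 ILS
25.12377054 ILS × 43.03 = 1081.0758463362 JPY
Net change: 1081.0758463362 − 1000 = 81.0758463362 JPY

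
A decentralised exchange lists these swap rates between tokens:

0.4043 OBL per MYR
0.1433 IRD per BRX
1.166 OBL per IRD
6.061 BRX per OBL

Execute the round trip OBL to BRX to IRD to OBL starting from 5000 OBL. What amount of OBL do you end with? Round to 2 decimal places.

5063.60

5000 OBL × 6.061 = 30305 BRX
30305 BRX × 0.1433 = 4342.7065 IRD
4342.7065 IRD × 1.166 = 5063.595779 OBL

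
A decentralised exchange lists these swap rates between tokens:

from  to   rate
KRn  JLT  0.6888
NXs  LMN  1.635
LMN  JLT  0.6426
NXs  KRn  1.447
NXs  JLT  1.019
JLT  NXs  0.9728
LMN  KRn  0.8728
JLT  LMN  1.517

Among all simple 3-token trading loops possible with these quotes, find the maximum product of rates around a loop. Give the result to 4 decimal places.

NXs→LMN→JLT→NXs: 1.635 × 0.6426 × 0.9728 = 1.02207
NXs→KRn→JLT→NXs: 1.447 × 0.6888 × 0.9728 = 0.96958
KRn→JLT→LMN→KRn: 0.6888 × 1.517 × 0.8728 = 0.91200
Maximum is NXs→LMN→JLT→NXs at 1.0221; arbitrage exists.

1.0221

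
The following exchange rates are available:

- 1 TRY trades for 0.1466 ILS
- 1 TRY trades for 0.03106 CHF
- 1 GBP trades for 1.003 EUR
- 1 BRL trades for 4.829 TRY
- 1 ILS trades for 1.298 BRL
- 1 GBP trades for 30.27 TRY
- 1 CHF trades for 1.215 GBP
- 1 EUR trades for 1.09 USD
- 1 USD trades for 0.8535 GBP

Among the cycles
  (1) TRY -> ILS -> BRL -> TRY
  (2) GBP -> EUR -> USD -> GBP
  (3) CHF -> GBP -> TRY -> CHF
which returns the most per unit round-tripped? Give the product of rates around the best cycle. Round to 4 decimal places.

(1) 0.1466 × 1.298 × 4.829 = 0.91889
(2) 1.003 × 1.09 × 0.8535 = 0.93311
(3) 1.215 × 30.27 × 0.03106 = 1.14233
Highest is cycle (3) at 1.1423 (>1, arbitrage).

1.1423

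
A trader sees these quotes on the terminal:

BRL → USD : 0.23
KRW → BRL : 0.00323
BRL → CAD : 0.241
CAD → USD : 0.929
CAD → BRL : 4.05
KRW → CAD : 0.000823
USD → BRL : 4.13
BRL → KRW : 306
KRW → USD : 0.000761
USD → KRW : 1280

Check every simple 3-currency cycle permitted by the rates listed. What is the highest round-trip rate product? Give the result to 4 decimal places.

1.0199

CAD→BRL→KRW→CAD: 4.05 × 306 × 0.000823 = 1.01994
CAD→USD→KRW→CAD: 0.929 × 1280 × 0.000823 = 0.97865
BRL→KRW→USD→BRL: 306 × 0.000761 × 4.13 = 0.96174
BRL→USD→KRW→BRL: 0.23 × 1280 × 0.00323 = 0.95091
CAD→USD→BRL→CAD: 0.929 × 4.13 × 0.241 = 0.92466
Maximum is CAD→BRL→KRW→CAD at 1.0199; arbitrage exists.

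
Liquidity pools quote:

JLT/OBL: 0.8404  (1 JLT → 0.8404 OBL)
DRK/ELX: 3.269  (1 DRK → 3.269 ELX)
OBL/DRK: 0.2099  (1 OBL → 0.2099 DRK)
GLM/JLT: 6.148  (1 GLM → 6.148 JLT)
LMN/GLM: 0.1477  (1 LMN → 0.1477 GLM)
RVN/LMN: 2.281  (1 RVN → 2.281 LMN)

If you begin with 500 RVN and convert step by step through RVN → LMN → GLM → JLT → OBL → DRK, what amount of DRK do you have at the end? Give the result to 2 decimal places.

182.69

500 RVN × 2.281 = 1140.5 LMN
1140.5 LMN × 0.1477 = 168.45185 GLM
168.45185 GLM × 6.148 = 1035.6419738 JLT
1035.6419738 JLT × 0.8404 = 870.35351478152 OBL
870.35351478152 OBL × 0.2099 = 182.687202752641048 DRK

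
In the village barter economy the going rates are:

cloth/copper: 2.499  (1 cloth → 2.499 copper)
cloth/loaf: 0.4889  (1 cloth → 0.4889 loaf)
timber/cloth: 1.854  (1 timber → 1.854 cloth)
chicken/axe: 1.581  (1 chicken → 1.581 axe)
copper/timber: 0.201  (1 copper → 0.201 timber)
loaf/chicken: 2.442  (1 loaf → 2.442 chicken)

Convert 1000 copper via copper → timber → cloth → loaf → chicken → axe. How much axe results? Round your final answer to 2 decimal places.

1000 copper × 0.201 = 201 timber
201 timber × 1.854 = 372.654 cloth
372.654 cloth × 0.4889 = 182.1905406 loaf
182.1905406 loaf × 2.442 = 444.9093001452 chicken
444.9093001452 chicken × 1.581 = 703.4016035295612 axe

703.40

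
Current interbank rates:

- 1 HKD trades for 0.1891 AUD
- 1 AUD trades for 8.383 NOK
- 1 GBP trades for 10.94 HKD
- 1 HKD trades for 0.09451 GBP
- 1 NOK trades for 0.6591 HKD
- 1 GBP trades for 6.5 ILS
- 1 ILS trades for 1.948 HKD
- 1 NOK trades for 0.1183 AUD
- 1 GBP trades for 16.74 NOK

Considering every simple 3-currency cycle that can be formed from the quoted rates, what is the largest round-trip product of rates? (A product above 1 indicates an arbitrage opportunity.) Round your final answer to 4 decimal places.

HKD→GBP→ILS→HKD: 0.09451 × 6.5 × 1.948 = 1.19669
NOK→HKD→AUD→NOK: 0.6591 × 0.1891 × 8.383 = 1.04482
NOK→HKD→GBP→NOK: 0.6591 × 0.09451 × 16.74 = 1.04276
Maximum is HKD→GBP→ILS→HKD at 1.1967; arbitrage exists.

1.1967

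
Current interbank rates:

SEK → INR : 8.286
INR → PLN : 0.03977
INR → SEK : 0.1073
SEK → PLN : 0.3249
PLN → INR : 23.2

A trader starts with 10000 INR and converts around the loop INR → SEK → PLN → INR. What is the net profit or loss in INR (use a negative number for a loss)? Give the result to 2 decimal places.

10000 INR × 0.1073 = 1073 SEK
1073 SEK × 0.3249 = 348.6177 PLN
348.6177 PLN × 23.2 = 8087.93064 INR
Net change: 8087.93064 − 10000 = -1912.06936 INR

-1912.07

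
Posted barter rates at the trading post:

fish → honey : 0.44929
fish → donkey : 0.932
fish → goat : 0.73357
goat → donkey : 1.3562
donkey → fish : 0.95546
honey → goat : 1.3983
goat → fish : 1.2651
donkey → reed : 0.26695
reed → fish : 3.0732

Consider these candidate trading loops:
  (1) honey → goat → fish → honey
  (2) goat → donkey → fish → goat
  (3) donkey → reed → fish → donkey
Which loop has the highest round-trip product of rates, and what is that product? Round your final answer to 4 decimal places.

(1) 1.3983 × 1.2651 × 0.44929 = 0.79479
(2) 1.3562 × 0.95546 × 0.73357 = 0.95056
(3) 0.26695 × 3.0732 × 0.932 = 0.76460
Highest is cycle (2) at 0.9506 (≤1, no arbitrage).

0.9506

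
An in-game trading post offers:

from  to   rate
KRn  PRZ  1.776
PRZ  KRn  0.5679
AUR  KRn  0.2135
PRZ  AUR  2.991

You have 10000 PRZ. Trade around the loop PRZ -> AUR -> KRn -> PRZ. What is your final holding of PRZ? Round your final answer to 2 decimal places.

11341.15

10000 PRZ × 2.991 = 29910 AUR
29910 AUR × 0.2135 = 6385.785 KRn
6385.785 KRn × 1.776 = 11341.15416 PRZ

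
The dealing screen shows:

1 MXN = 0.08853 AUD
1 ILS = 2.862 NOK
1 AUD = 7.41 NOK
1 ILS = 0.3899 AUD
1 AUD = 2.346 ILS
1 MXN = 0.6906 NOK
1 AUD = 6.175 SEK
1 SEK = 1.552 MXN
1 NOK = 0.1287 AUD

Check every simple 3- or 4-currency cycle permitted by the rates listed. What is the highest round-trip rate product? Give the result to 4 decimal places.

0.8641

NOK→AUD→ILS→NOK: 0.1287 × 2.346 × 2.862 = 0.86412
SEK→MXN→NOK→AUD→SEK: 1.552 × 0.6906 × 0.1287 × 6.175 = 0.85179
SEK→MXN→AUD→SEK: 1.552 × 0.08853 × 6.175 = 0.84844
Maximum is NOK→AUD→ILS→NOK at 0.8641; no arbitrage — every cycle loses value.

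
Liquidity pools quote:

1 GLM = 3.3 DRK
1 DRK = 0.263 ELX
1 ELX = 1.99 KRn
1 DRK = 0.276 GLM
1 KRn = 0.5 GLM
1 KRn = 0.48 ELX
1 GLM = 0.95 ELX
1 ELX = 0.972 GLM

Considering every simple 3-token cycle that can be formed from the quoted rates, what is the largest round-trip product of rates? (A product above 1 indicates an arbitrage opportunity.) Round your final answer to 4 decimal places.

GLM→ELX→KRn→GLM: 0.95 × 1.99 × 0.5 = 0.94525
DRK→ELX→GLM→DRK: 0.263 × 0.972 × 3.3 = 0.84360
Maximum is GLM→ELX→KRn→GLM at 0.9453; no arbitrage — every cycle loses value.

0.9453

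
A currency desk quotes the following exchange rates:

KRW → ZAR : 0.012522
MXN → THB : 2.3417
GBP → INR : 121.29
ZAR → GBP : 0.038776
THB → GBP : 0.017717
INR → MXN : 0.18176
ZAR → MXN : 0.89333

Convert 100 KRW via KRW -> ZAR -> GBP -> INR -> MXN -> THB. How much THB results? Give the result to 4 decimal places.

100 KRW × 0.012522 = 1.2522 ZAR
1.2522 ZAR × 0.038776 = 0.0485553072 GBP
0.0485553072 GBP × 121.29 = 5.889273210288 INR
5.889273210288 INR × 0.18176 = 1.07043429870194688 MXN
1.07043429870194688 MXN × 2.3417 = 2.506635997270349008896 THB

2.5066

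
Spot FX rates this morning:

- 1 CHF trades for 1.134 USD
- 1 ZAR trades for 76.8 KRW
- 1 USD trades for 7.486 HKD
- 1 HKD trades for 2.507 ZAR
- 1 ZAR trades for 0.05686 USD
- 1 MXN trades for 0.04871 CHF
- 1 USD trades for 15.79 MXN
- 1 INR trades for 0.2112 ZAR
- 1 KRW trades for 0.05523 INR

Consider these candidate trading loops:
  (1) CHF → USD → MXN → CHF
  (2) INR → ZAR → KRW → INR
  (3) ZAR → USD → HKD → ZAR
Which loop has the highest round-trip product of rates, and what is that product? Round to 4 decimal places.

(1) 1.134 × 15.79 × 0.04871 = 0.87219
(2) 0.2112 × 76.8 × 0.05523 = 0.89584
(3) 0.05686 × 7.486 × 2.507 = 1.06711
Highest is cycle (3) at 1.0671 (>1, arbitrage).

1.0671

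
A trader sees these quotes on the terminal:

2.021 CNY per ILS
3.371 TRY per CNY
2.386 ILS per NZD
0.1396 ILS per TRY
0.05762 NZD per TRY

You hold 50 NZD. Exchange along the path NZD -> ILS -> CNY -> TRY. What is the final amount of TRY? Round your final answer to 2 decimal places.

812.77

50 NZD × 2.386 = 119.3 ILS
119.3 ILS × 2.021 = 241.1053 CNY
241.1053 CNY × 3.371 = 812.7659663 TRY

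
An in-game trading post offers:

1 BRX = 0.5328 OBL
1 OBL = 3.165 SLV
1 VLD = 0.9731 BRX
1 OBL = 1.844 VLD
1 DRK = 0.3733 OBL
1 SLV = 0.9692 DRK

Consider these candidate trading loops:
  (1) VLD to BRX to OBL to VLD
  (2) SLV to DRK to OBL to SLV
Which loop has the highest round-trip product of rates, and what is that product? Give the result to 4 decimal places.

1.1451

(1) 0.9731 × 0.5328 × 1.844 = 0.95605
(2) 0.9692 × 0.3733 × 3.165 = 1.14510
Highest is cycle (2) at 1.1451 (>1, arbitrage).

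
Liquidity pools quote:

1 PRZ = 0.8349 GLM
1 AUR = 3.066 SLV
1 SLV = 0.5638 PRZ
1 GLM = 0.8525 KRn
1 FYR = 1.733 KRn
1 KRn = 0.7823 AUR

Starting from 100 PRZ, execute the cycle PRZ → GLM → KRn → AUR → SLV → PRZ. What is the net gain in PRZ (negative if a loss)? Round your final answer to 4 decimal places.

-3.7503

100 PRZ × 0.8349 = 83.49 GLM
83.49 GLM × 0.8525 = 71.175225 KRn
71.175225 KRn × 0.7823 = 55.6803785175 AUR
55.6803785175 AUR × 3.066 = 170.716040534655 SLV
170.716040534655 SLV × 0.5638 = 96.249703653438489 PRZ
Net change: 96.249703653438489 − 100 = -3.750296346561511 PRZ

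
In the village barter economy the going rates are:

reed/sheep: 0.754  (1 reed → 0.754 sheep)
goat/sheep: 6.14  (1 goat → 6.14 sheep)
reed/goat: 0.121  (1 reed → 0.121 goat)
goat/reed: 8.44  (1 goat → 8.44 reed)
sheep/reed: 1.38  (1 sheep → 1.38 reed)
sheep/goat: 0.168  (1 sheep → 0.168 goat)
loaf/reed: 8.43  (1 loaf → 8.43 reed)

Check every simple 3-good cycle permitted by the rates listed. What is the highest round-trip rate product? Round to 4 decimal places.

reed→sheep→goat→reed: 0.754 × 0.168 × 8.44 = 1.06911
reed→goat→sheep→reed: 0.121 × 6.14 × 1.38 = 1.02526
Maximum is reed→sheep→goat→reed at 1.0691; arbitrage exists.

1.0691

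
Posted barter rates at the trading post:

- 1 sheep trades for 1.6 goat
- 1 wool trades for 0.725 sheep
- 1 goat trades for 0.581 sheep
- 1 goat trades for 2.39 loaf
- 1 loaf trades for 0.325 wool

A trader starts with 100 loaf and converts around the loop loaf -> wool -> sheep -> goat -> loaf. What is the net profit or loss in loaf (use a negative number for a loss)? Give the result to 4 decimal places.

-9.8970

100 loaf × 0.325 = 32.5 wool
32.5 wool × 0.725 = 23.5625 sheep
23.5625 sheep × 1.6 = 37.7 goat
37.7 goat × 2.39 = 90.103 loaf
Net change: 90.103 − 100 = -9.897 loaf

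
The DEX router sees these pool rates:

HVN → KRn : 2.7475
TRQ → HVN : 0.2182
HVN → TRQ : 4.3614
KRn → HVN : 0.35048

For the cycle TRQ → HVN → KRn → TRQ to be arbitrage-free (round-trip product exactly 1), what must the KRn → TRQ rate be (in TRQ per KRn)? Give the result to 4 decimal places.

Known legs of the cycle: 0.2182 × 2.7475 = 0.5995045
For no arbitrage the full-cycle product must be 1, so the missing rate is 1 / 0.5995045 ≈ 1.668044.

1.6680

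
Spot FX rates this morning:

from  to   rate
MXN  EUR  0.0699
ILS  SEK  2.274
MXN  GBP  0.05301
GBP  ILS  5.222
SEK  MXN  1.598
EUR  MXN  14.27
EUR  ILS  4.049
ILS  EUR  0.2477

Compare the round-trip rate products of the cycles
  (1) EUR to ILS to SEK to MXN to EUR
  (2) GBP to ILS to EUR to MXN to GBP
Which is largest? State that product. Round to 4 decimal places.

(1) 4.049 × 2.274 × 1.598 × 0.0699 = 1.02847
(2) 5.222 × 0.2477 × 14.27 × 0.05301 = 0.97846
Highest is cycle (1) at 1.0285 (>1, arbitrage).

1.0285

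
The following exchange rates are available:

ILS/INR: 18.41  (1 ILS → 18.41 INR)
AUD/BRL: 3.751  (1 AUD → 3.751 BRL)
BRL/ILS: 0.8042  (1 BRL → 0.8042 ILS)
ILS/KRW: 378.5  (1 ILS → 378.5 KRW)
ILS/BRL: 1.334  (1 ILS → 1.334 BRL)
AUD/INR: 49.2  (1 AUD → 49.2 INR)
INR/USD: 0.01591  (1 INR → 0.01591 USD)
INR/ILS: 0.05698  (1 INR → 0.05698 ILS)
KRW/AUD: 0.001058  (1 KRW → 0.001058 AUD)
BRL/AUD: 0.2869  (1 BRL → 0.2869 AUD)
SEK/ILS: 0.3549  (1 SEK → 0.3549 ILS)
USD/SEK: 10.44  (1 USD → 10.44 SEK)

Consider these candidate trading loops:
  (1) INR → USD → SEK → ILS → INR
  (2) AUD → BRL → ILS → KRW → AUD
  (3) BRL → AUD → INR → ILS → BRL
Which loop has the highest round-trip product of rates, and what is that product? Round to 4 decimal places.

(1) 0.01591 × 10.44 × 0.3549 × 18.41 = 1.08525
(2) 3.751 × 0.8042 × 378.5 × 0.001058 = 1.20799
(3) 0.2869 × 49.2 × 0.05698 × 1.334 = 1.07294
Highest is cycle (2) at 1.2080 (>1, arbitrage).

1.2080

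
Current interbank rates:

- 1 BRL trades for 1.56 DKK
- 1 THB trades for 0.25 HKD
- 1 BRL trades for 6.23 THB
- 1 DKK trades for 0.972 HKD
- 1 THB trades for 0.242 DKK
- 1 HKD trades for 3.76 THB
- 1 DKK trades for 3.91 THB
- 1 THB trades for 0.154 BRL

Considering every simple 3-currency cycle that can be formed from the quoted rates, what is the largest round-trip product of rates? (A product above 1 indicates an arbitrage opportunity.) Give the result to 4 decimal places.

0.9393

BRL→DKK→THB→BRL: 1.56 × 3.91 × 0.154 = 0.93934
THB→DKK→HKD→THB: 0.242 × 0.972 × 3.76 = 0.88444
Maximum is BRL→DKK→THB→BRL at 0.9393; no arbitrage — every cycle loses value.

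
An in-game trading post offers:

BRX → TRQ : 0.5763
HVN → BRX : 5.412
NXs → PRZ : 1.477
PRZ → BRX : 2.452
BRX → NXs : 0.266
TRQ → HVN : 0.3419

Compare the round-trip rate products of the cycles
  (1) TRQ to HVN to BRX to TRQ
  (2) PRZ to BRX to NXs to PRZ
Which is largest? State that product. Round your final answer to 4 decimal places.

(1) 0.3419 × 5.412 × 0.5763 = 1.06636
(2) 2.452 × 0.266 × 1.477 = 0.96335
Highest is cycle (1) at 1.0664 (>1, arbitrage).

1.0664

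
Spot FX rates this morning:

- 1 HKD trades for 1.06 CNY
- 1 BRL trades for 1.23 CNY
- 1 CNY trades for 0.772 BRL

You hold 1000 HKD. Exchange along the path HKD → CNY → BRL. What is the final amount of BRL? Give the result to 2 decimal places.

1000 HKD × 1.06 = 1060 CNY
1060 CNY × 0.772 = 818.32 BRL

818.32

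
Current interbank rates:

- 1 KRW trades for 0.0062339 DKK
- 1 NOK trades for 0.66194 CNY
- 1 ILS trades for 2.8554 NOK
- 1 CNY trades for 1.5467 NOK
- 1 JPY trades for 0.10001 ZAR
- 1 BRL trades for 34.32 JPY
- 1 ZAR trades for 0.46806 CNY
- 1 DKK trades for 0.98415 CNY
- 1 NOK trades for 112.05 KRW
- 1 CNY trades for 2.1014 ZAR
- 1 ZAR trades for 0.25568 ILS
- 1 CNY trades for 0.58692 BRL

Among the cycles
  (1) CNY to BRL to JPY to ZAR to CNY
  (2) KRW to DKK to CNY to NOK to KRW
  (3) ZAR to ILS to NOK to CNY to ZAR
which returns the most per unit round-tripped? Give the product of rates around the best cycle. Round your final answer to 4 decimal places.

1.0633

(1) 0.58692 × 34.32 × 0.10001 × 0.46806 = 0.94291
(2) 0.0062339 × 0.98415 × 1.5467 × 112.05 = 1.06326
(3) 0.25568 × 2.8554 × 0.66194 × 2.1014 = 1.01553
Highest is cycle (2) at 1.0633 (>1, arbitrage).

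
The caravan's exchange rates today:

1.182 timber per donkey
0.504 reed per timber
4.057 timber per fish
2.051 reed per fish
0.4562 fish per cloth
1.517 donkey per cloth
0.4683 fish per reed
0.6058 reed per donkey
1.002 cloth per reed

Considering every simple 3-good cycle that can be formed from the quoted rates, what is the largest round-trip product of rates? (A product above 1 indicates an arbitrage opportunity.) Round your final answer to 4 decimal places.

reed→fish→timber→reed: 0.4683 × 4.057 × 0.504 = 0.95755
reed→cloth→fish→reed: 1.002 × 0.4562 × 2.051 = 0.93754
donkey→reed→cloth→donkey: 0.6058 × 1.002 × 1.517 = 0.92084
Maximum is reed→fish→timber→reed at 0.9575; no arbitrage — every cycle loses value.

0.9575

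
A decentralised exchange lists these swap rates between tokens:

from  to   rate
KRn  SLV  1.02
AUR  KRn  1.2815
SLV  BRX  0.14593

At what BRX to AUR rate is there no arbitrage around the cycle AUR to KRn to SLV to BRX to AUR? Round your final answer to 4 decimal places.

Known legs of the cycle: 1.2815 × 1.02 × 0.14593 = 0.1907494809
For no arbitrage the full-cycle product must be 1, so the missing rate is 1 / 0.1907494809 ≈ 5.242478.

5.2425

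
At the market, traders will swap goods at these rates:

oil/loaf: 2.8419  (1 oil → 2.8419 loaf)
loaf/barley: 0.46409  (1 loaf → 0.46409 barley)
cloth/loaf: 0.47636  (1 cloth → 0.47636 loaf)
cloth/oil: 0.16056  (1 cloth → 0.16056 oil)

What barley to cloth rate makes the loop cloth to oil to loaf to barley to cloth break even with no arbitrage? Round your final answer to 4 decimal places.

4.7223

Known legs of the cycle: 0.16056 × 2.8419 × 0.46409 = 0.21176216188776
For no arbitrage the full-cycle product must be 1, so the missing rate is 1 / 0.21176216188776 ≈ 4.722279.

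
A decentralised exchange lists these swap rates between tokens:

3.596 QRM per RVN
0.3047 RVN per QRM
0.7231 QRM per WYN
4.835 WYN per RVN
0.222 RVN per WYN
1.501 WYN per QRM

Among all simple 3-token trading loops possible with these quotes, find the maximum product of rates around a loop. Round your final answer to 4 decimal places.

RVN→QRM→WYN→RVN: 3.596 × 1.501 × 0.222 = 1.19827
RVN→WYN→QRM→RVN: 4.835 × 0.7231 × 0.3047 = 1.06529
Maximum is RVN→QRM→WYN→RVN at 1.1983; arbitrage exists.

1.1983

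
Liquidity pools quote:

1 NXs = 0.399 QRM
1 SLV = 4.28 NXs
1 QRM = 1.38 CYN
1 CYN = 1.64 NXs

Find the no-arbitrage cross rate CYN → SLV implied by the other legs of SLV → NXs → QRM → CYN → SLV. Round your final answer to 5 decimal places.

Known legs of the cycle: 4.28 × 0.399 × 1.38 = 2.3566536
For no arbitrage the full-cycle product must be 1, so the missing rate is 1 / 2.3566536 ≈ 0.4243305.

0.42433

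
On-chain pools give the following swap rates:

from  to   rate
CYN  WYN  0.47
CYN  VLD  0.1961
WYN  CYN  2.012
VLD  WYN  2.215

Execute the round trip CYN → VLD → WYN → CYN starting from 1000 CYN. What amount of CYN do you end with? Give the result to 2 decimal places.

873.94

1000 CYN × 0.1961 = 196.1 VLD
196.1 VLD × 2.215 = 434.3615 WYN
434.3615 WYN × 2.012 = 873.935338 CYN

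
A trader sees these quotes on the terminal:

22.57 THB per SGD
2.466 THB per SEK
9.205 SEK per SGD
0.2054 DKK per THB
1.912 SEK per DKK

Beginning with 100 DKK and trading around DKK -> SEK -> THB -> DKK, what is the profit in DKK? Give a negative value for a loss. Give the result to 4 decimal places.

100 DKK × 1.912 = 191.2 SEK
191.2 SEK × 2.466 = 471.4992 THB
471.4992 THB × 0.2054 = 96.84593568 DKK
Net change: 96.84593568 − 100 = -3.15406432 DKK

-3.1541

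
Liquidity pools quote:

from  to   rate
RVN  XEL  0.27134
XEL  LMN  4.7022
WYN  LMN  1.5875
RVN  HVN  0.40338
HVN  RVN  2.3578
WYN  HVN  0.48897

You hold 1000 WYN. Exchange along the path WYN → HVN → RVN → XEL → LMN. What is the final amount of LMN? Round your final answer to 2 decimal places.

1000 WYN × 0.48897 = 488.97 HVN
488.97 HVN × 2.3578 = 1152.893466 RVN
1152.893466 RVN × 0.27134 = 312.82611306444 XEL
312.82611306444 XEL × 4.7022 = 1470.970948851609768 LMN

1470.97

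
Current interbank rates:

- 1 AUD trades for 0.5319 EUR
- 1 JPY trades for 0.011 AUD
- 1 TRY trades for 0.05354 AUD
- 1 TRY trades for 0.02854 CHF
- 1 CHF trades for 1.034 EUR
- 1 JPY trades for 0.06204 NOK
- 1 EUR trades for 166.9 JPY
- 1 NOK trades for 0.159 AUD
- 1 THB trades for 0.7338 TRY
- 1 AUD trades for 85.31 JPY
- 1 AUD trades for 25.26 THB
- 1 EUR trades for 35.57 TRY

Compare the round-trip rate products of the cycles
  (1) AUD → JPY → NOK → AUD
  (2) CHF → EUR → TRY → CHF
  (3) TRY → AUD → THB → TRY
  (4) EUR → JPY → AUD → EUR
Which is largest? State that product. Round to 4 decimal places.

1.0497

(1) 85.31 × 0.06204 × 0.159 = 0.84153
(2) 1.034 × 35.57 × 0.02854 = 1.04968
(3) 0.05354 × 25.26 × 0.7338 = 0.99241
(4) 166.9 × 0.011 × 0.5319 = 0.97652
Highest is cycle (2) at 1.0497 (>1, arbitrage).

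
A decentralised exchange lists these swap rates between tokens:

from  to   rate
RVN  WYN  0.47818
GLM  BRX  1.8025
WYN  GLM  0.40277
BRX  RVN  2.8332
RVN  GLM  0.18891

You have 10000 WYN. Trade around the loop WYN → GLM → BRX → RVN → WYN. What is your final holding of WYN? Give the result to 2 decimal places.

10000 WYN × 0.40277 = 4027.7 GLM
4027.7 GLM × 1.8025 = 7259.92925 BRX
7259.92925 BRX × 2.8332 = 20568.8315511 RVN
20568.8315511 RVN × 0.47818 = 9835.603871104998 WYN

9835.60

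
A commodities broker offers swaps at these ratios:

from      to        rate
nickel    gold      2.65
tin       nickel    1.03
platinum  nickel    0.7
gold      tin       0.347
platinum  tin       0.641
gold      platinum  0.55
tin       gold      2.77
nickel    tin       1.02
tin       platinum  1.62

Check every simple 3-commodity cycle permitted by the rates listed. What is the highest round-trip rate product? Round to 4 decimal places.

1.1567

platinum→nickel→tin→platinum: 0.7 × 1.02 × 1.62 = 1.15668
platinum→nickel→gold→platinum: 0.7 × 2.65 × 0.55 = 1.02025
platinum→tin→gold→platinum: 0.641 × 2.77 × 0.55 = 0.97656
tin→nickel→gold→tin: 1.03 × 2.65 × 0.347 = 0.94714
Maximum is platinum→nickel→tin→platinum at 1.1567; arbitrage exists.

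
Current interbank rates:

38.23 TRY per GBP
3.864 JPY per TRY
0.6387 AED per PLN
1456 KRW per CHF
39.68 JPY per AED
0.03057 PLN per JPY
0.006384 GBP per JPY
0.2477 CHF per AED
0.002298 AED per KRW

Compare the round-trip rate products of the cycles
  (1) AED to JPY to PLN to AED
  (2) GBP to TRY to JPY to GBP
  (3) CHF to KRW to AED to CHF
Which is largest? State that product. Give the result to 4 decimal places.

0.9430

(1) 39.68 × 0.03057 × 0.6387 = 0.77475
(2) 38.23 × 3.864 × 0.006384 = 0.94305
(3) 1456 × 0.002298 × 0.2477 = 0.82878
Highest is cycle (2) at 0.9430 (≤1, no arbitrage).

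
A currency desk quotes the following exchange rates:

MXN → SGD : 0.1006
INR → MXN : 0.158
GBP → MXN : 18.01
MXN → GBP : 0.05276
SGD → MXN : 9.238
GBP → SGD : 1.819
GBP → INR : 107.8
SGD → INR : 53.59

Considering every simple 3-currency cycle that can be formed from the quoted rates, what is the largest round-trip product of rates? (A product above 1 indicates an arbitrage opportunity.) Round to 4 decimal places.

GBP→INR→MXN→GBP: 107.8 × 0.158 × 0.05276 = 0.89863
SGD→MXN→GBP→SGD: 9.238 × 0.05276 × 1.819 = 0.88657
SGD→INR→MXN→SGD: 53.59 × 0.158 × 0.1006 = 0.85180
Maximum is GBP→INR→MXN→GBP at 0.8986; no arbitrage — every cycle loses value.

0.8986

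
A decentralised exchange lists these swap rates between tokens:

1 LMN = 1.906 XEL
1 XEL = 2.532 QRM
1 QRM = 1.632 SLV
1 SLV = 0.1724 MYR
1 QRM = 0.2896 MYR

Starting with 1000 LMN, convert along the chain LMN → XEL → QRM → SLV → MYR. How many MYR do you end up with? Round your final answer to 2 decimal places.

1357.83

1000 LMN × 1.906 = 1906 XEL
1906 XEL × 2.532 = 4825.992 QRM
4825.992 QRM × 1.632 = 7876.018944 SLV
7876.018944 SLV × 0.1724 = 1357.8256659456 MYR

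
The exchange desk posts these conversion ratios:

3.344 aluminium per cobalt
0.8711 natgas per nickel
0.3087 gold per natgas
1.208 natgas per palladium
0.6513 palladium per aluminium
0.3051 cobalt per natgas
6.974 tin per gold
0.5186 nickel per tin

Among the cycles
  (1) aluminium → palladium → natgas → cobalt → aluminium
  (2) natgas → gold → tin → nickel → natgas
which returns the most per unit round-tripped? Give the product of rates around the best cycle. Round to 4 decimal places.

(1) 0.6513 × 1.208 × 0.3051 × 3.344 = 0.80271
(2) 0.3087 × 6.974 × 0.5186 × 0.8711 = 0.97257
Highest is cycle (2) at 0.9726 (≤1, no arbitrage).

0.9726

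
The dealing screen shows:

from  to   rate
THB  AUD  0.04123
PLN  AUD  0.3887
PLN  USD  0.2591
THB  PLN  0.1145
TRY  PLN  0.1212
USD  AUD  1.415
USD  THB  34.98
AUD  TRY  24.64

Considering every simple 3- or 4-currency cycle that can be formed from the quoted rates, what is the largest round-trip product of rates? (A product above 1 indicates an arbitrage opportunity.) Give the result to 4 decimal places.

1.1608

TRY→PLN→AUD→TRY: 0.1212 × 0.3887 × 24.64 = 1.16080
USD→AUD→TRY→PLN→USD: 1.415 × 24.64 × 0.1212 × 0.2591 = 1.09488
USD→THB→PLN→USD: 34.98 × 0.1145 × 0.2591 = 1.03775
Maximum is TRY→PLN→AUD→TRY at 1.1608; arbitrage exists.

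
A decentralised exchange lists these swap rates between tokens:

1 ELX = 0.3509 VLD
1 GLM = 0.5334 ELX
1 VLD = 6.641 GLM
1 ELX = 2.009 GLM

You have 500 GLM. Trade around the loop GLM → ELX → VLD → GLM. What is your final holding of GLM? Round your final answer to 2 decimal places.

500 GLM × 0.5334 = 266.7 ELX
266.7 ELX × 0.3509 = 93.58503 VLD
93.58503 VLD × 6.641 = 621.49818423 GLM

621.50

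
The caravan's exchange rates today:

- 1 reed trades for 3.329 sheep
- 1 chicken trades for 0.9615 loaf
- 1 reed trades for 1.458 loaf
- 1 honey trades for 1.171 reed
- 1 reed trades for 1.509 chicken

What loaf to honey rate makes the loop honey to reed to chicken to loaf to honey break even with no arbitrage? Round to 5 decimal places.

0.58858

Known legs of the cycle: 1.171 × 1.509 × 0.9615 = 1.6990079985
For no arbitrage the full-cycle product must be 1, so the missing rate is 1 / 1.6990079985 ≈ 0.5885787.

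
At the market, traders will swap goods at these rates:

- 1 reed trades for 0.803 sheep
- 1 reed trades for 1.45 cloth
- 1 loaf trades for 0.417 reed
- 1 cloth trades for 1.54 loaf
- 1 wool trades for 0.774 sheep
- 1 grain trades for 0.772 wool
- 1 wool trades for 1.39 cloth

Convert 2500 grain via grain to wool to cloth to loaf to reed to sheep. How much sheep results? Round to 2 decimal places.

1383.39

2500 grain × 0.772 = 1930 wool
1930 wool × 1.39 = 2682.7 cloth
2682.7 cloth × 1.54 = 4131.358 loaf
4131.358 loaf × 0.417 = 1722.776286 reed
1722.776286 reed × 0.803 = 1383.389357658 sheep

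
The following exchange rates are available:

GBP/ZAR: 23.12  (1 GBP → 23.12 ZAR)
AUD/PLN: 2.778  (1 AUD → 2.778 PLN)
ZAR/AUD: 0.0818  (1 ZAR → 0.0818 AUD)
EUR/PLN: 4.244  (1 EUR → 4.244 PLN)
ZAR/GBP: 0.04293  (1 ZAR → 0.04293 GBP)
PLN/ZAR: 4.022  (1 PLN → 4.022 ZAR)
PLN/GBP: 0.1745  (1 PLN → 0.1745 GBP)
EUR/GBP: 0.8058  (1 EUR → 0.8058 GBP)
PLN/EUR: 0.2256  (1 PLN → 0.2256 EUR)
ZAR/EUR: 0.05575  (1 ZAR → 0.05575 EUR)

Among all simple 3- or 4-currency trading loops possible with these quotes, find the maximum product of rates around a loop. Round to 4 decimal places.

1.0386

EUR→GBP→ZAR→EUR: 0.8058 × 23.12 × 0.05575 = 1.03863
PLN→GBP→ZAR→EUR→PLN: 0.1745 × 23.12 × 0.05575 × 4.244 = 0.95456
PLN→ZAR→EUR→PLN: 4.022 × 0.05575 × 4.244 = 0.95162
PLN→GBP→ZAR→AUD→PLN: 0.1745 × 23.12 × 0.0818 × 2.778 = 0.91679
PLN→ZAR→AUD→PLN: 4.022 × 0.0818 × 2.778 = 0.91396
Maximum is EUR→GBP→ZAR→EUR at 1.0386; arbitrage exists.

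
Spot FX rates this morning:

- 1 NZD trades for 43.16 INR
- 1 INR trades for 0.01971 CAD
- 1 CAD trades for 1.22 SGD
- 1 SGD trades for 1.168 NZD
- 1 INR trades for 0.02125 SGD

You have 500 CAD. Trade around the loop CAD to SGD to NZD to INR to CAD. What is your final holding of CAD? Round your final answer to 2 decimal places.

606.10

500 CAD × 1.22 = 610 SGD
610 SGD × 1.168 = 712.48 NZD
712.48 NZD × 43.16 = 30750.6368 INR
30750.6368 INR × 0.01971 = 606.095051328 CAD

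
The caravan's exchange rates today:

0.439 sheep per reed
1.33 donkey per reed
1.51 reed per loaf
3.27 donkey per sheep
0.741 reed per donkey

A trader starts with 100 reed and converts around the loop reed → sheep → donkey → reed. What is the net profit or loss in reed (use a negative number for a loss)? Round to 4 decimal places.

100 reed × 0.439 = 43.9 sheep
43.9 sheep × 3.27 = 143.553 donkey
143.553 donkey × 0.741 = 106.372773 reed
Net change: 106.372773 − 100 = 6.372773 reed

6.3728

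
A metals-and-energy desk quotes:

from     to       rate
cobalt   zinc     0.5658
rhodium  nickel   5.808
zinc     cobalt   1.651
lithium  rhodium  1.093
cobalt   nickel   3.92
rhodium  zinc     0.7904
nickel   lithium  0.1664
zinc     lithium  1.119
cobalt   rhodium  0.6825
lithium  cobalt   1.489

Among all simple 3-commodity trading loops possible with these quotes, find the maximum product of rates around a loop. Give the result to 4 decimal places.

1.0563

nickel→lithium→rhodium→nickel: 0.1664 × 1.093 × 5.808 = 1.05633
nickel→lithium→cobalt→nickel: 0.1664 × 1.489 × 3.92 = 0.97126
zinc→lithium→rhodium→zinc: 1.119 × 1.093 × 0.7904 = 0.96671
zinc→lithium→cobalt→zinc: 1.119 × 1.489 × 0.5658 = 0.94273
zinc→cobalt→rhodium→zinc: 1.651 × 0.6825 × 0.7904 = 0.89063
Maximum is nickel→lithium→rhodium→nickel at 1.0563; arbitrage exists.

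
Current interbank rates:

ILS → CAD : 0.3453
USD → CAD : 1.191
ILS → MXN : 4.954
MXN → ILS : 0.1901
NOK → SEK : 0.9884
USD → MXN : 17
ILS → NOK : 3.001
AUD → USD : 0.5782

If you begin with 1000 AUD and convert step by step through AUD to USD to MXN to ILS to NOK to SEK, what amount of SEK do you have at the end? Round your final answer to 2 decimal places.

5542.53

1000 AUD × 0.5782 = 578.2 USD
578.2 USD × 17 = 9829.4 MXN
9829.4 MXN × 0.1901 = 1868.56894 ILS
1868.56894 ILS × 3.001 = 5607.57538894 NOK
5607.57538894 NOK × 0.9884 = 5542.527514428296 SEK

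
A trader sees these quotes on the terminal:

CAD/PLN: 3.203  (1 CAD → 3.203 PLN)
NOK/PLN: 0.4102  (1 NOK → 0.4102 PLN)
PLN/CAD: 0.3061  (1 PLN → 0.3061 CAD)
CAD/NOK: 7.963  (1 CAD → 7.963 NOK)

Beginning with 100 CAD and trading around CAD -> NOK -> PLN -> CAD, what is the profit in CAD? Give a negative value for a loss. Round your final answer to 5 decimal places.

100 CAD × 7.963 = 796.3 NOK
796.3 NOK × 0.4102 = 326.64226 PLN
326.64226 PLN × 0.3061 = 99.985195786 CAD
Net change: 99.985195786 − 100 = -0.014804214 CAD

-0.01480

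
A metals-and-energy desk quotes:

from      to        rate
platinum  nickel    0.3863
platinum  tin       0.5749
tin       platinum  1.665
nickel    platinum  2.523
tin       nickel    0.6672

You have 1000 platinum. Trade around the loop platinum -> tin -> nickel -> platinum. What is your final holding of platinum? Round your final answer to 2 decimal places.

1000 platinum × 0.5749 = 574.9 tin
574.9 tin × 0.6672 = 383.57328 nickel
383.57328 nickel × 2.523 = 967.75538544 platinum

967.76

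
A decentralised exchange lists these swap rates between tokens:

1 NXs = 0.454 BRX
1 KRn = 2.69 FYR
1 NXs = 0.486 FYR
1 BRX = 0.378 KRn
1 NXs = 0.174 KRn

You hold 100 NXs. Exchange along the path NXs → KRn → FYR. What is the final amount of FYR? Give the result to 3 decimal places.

100 NXs × 0.174 = 17.4 KRn
17.4 KRn × 2.69 = 46.806 FYR

46.806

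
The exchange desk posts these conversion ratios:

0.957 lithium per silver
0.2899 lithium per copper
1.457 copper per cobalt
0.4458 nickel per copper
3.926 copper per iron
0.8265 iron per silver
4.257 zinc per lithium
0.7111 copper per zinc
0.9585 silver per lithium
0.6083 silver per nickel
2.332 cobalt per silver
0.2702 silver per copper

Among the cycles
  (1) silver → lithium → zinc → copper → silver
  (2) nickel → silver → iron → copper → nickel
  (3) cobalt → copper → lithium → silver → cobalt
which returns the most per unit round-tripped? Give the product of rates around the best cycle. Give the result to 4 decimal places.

(1) 0.957 × 4.257 × 0.7111 × 0.2702 = 0.78277
(2) 0.6083 × 0.8265 × 3.926 × 0.4458 = 0.87994
(3) 1.457 × 0.2899 × 0.9585 × 2.332 = 0.94412
Highest is cycle (3) at 0.9441 (≤1, no arbitrage).

0.9441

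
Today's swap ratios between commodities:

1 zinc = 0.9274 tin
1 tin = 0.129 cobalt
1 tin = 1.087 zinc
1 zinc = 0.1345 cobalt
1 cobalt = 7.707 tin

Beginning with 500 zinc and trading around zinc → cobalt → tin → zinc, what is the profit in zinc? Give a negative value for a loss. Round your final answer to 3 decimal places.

500 zinc × 0.1345 = 67.25 cobalt
67.25 cobalt × 7.707 = 518.29575 tin
518.29575 tin × 1.087 = 563.38748025 zinc
Net change: 563.38748025 − 500 = 63.38748025 zinc

63.387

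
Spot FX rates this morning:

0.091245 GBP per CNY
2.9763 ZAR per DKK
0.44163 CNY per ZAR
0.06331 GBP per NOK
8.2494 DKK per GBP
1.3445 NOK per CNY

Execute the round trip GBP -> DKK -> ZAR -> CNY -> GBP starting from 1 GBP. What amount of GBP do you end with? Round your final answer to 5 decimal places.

0.98939

1 GBP × 8.2494 = 8.2494 DKK
8.2494 DKK × 2.9763 = 24.55268922 ZAR
24.55268922 ZAR × 0.44163 = 10.8432041402286 CNY
10.8432041402286 CNY × 0.091245 = 0.989388161775158607 GBP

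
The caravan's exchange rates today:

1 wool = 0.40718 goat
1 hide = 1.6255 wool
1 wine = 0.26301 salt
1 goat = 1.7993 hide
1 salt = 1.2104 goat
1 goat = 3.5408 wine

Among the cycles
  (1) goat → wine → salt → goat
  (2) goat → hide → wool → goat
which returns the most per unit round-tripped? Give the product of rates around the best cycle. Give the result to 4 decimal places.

(1) 3.5408 × 0.26301 × 1.2104 = 1.12720
(2) 1.7993 × 1.6255 × 0.40718 = 1.19090
Highest is cycle (2) at 1.1909 (>1, arbitrage).

1.1909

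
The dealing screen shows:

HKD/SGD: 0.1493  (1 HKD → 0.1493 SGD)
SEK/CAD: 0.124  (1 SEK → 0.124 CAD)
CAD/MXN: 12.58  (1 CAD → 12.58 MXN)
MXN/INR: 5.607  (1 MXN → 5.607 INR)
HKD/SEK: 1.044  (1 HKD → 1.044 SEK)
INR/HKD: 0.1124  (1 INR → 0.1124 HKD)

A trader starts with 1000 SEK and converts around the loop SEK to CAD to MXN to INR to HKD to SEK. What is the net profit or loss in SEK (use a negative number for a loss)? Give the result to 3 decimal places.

1000 SEK × 0.124 = 124 CAD
124 CAD × 12.58 = 1559.92 MXN
1559.92 MXN × 5.607 = 8746.47144 INR
8746.47144 INR × 0.1124 = 983.103389856 HKD
983.103389856 HKD × 1.044 = 1026.359939009664 SEK
Net change: 1026.359939009664 − 1000 = 26.359939009664 SEK

26.360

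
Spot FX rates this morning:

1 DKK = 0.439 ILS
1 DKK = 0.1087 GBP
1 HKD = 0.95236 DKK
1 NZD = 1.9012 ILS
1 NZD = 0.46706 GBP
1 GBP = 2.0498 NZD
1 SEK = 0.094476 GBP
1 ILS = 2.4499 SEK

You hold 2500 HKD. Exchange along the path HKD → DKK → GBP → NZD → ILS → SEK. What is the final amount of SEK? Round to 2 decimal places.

2500 HKD × 0.95236 = 2380.9 DKK
2380.9 DKK × 0.1087 = 258.80383 GBP
258.80383 GBP × 2.0498 = 530.496090734 NZD
530.496090734 NZD × 1.9012 = 1008.5791677034808 ILS
1008.5791677034808 ILS × 2.4499 = 2470.91810295675761192 SEK

2470.92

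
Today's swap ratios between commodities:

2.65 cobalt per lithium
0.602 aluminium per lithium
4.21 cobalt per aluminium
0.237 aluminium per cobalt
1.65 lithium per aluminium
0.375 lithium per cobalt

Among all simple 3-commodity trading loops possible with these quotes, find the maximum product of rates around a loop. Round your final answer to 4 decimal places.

lithium→cobalt→aluminium→lithium: 2.65 × 0.237 × 1.65 = 1.03628
lithium→aluminium→cobalt→lithium: 0.602 × 4.21 × 0.375 = 0.95041
Maximum is lithium→cobalt→aluminium→lithium at 1.0363; arbitrage exists.

1.0363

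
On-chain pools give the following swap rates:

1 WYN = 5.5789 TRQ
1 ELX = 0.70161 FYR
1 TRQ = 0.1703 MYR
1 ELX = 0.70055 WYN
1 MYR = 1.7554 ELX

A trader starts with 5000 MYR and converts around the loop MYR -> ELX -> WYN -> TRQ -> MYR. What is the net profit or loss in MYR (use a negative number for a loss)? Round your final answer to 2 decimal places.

5000 MYR × 1.7554 = 8777 ELX
8777 ELX × 0.70055 = 6148.72735 WYN
6148.72735 WYN × 5.5789 = 34303.135012915 TRQ
34303.135012915 TRQ × 0.1703 = 5841.8238926994245 MYR
Net change: 5841.8238926994245 − 5000 = 841.8238926994245 MYR

841.82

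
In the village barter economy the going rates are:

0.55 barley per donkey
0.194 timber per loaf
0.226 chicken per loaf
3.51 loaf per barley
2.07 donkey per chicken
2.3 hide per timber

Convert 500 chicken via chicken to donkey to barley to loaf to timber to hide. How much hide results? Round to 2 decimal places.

500 chicken × 2.07 = 1035 donkey
1035 donkey × 0.55 = 569.25 barley
569.25 barley × 3.51 = 1998.0675 loaf
1998.0675 loaf × 0.194 = 387.625095 timber
387.625095 timber × 2.3 = 891.5377185 hide

891.54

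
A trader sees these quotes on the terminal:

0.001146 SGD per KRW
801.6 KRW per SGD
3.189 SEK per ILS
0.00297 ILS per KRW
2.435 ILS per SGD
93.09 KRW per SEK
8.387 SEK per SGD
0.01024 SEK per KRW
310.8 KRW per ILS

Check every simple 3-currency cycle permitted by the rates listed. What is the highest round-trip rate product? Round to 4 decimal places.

KRW→SGD→SEK→KRW: 0.001146 × 8.387 × 93.09 = 0.89473
KRW→ILS→SEK→KRW: 0.00297 × 3.189 × 93.09 = 0.88169
KRW→SGD→ILS→KRW: 0.001146 × 2.435 × 310.8 = 0.86729
Maximum is KRW→SGD→SEK→KRW at 0.8947; no arbitrage — every cycle loses value.

0.8947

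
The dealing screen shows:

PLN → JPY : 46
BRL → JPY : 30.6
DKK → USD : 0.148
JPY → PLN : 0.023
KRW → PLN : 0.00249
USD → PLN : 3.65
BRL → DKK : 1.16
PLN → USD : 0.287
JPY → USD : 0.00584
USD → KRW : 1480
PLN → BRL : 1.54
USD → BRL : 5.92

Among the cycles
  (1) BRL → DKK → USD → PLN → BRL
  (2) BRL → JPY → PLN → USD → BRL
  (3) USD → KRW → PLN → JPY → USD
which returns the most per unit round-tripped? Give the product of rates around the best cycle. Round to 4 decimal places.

(1) 1.16 × 0.148 × 3.65 × 1.54 = 0.96501
(2) 30.6 × 0.023 × 0.287 × 5.92 = 1.19578
(3) 1480 × 0.00249 × 46 × 0.00584 = 0.98999
Highest is cycle (2) at 1.1958 (>1, arbitrage).

1.1958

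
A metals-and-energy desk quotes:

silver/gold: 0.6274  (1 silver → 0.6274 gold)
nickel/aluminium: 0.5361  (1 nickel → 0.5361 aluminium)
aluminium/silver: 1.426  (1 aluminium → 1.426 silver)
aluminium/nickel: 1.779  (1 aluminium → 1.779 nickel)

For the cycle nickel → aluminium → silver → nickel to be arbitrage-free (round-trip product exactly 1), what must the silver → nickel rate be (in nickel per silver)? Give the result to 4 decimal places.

1.3081

Known legs of the cycle: 0.5361 × 1.426 = 0.7644786
For no arbitrage the full-cycle product must be 1, so the missing rate is 1 / 0.7644786 ≈ 1.308081.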